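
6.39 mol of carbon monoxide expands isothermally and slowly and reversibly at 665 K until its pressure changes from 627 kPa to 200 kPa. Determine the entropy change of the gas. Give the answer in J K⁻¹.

ΔS_gas = 60.7 J/K

For an isothermal ideal gas ΔS_gas = nR ln(P₁/P₂) = 6.39 × 8.314 × ln(627/200) = 60.7 J/K.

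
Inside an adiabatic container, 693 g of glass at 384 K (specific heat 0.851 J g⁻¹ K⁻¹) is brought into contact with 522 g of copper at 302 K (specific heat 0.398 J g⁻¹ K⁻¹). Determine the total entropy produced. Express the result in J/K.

Energy balance: T_f = (m₁c₁T₁ + m₂c₂T₂)/(m₁c₁ + m₂c₂) = 362.64 K.
ΔS₁ = m₁c₁ ln(T_f/T₁) = 589.743 × ln(362.64/384) = -33.755 J/K.
ΔS₂ = m₂c₂ ln(T_f/T₂) = 207.756 × ln(362.64/302) = 38.015 J/K.
ΔS_total = -33.755 + 38.015 = 4.26 J/K.

ΔS_total = 4.26 J/K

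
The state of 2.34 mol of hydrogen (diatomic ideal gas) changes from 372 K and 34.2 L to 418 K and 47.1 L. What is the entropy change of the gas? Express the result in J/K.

Entropy is a state function: ΔS = nC_V ln(T₂/T₁) + nR ln(V₂/V₁), with C_V = 5R/2 = 20.79 J mol⁻¹ K⁻¹ for a diatomic ideal gas.
ΔS = 2.34 × [20.79 × ln(418/372) + 8.314 × ln(47.1/34.2)] = 11.9 J/K.

ΔS = 11.9 J/K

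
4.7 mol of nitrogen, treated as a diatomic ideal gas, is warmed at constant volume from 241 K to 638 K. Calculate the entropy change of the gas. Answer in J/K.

At constant volume, ΔS = nC_V ln(T₂/T₁) with C_V = 5R/2 = 20.79 J mol⁻¹ K⁻¹.
ΔS = 4.7 × 20.79 × ln(638/241) = 95.1 J/K.

ΔS = 95.1 J/K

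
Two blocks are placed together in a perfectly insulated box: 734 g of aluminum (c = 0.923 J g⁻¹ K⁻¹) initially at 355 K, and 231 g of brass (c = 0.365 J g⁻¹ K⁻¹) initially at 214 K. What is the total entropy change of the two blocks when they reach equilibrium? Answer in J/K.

ΔS_total = 8.43 J/K

Energy balance: T_f = (m₁c₁T₁ + m₂c₂T₂)/(m₁c₁ + m₂c₂) = 339.39 K.
ΔS₁ = m₁c₁ ln(T_f/T₁) = 677.482 × ln(339.39/355) = -30.456 J/K.
ΔS₂ = m₂c₂ ln(T_f/T₂) = 84.315 × ln(339.39/214) = 38.885 J/K.
ΔS_total = -30.456 + 38.885 = 8.43 J/K.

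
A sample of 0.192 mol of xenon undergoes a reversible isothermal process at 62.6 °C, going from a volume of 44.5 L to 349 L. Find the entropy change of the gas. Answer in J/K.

For an isothermal ideal gas ΔS_gas = nR ln(V₂/V₁) = 0.192 × 8.314 × ln(349/44.5) = 3.29 J/K.

ΔS_gas = 3.29 J/K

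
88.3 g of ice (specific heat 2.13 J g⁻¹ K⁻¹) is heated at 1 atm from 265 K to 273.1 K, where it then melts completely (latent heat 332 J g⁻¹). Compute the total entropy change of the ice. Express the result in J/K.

ΔS = 113 J/K

Warming step: ΔS₁ = m c ln(T_tr/T_i) = 88.3 × 2.13 × ln(273.1/265) = 5.663 J/K.
Phase change: ΔS₂ = +mL/T_tr = 88.3 × 332 / 273.1 = 107.3 J/K.
ΔS_total = (5.663) + (107.3) = 113 J/K.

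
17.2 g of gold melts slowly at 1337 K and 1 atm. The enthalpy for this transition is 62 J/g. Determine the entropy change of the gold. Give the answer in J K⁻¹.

ΔS = 0.798 J/K

Heat absorbed by the substance: Q = mL = 17.2 × 62 = 1066.4 J.
At constant T, ΔS = Q_rev/T = 1066.4 / 1337 = 0.798 J/K.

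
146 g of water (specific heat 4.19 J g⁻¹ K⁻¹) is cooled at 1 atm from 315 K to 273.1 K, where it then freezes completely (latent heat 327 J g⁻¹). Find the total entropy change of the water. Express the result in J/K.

ΔS = -262 J/K

Cooling step: ΔS₁ = m c ln(T_tr/T_i) = 146 × 4.19 × ln(273.1/315) = -87.32 J/K.
Phase change: ΔS₂ = −mL/T_tr = −146 × 327 / 273.1 = -174.8 J/K.
ΔS_total = (-87.32) + (-174.8) = -262 J/K.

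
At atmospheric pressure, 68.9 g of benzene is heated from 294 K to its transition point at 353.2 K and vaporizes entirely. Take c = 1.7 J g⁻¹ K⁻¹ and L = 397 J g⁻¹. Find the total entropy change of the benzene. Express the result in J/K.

ΔS = 98.9 J/K

Warming step: ΔS₁ = m c ln(T_tr/T_i) = 68.9 × 1.7 × ln(353.2/294) = 21.49 J/K.
Phase change: ΔS₂ = +mL/T_tr = 68.9 × 397 / 353.2 = 77.44 J/K.
ΔS_total = (21.49) + (77.44) = 98.9 J/K.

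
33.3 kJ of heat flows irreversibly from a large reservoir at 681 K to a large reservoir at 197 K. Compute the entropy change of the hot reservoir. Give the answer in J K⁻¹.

ΔS_hot = -48.9 J/K

The hot reservoir loses heat Q, so ΔS_hot = −Q/T_H = −33300/681 = -48.9 J/K.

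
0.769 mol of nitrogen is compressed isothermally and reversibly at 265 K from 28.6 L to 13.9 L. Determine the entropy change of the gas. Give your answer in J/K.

For an isothermal ideal gas ΔS_gas = nR ln(V₂/V₁) = 0.769 × 8.314 × ln(13.9/28.6) = -4.61 J/K.

ΔS_gas = -4.61 J/K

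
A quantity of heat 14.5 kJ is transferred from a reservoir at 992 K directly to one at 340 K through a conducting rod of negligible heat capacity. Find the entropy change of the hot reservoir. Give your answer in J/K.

ΔS_hot = -14.6 J/K

The hot reservoir loses heat Q, so ΔS_hot = −Q/T_H = −14500/992 = -14.6 J/K.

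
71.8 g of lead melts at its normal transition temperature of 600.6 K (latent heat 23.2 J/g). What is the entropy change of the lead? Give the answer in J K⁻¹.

Heat absorbed by the substance: Q = mL = 71.8 × 23.2 = 1665.76 J.
At constant T, ΔS = Q_rev/T = 1665.76 / 600.6 = 2.77 J/K.

ΔS = 2.77 J/K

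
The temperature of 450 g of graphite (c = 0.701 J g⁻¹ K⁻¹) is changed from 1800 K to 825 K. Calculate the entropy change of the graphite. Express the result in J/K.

ΔS = ∫dQ_rev/T = m c ln(T₂/T₁) = 450 × 0.701 × ln(825/1800) = -246 J/K.

ΔS = -246 J/K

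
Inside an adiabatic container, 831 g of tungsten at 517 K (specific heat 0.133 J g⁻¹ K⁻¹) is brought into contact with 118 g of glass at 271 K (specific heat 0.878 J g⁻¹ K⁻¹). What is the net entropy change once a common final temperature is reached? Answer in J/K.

Energy balance: T_f = (m₁c₁T₁ + m₂c₂T₂)/(m₁c₁ + m₂c₂) = 397.97 K.
ΔS₁ = m₁c₁ ln(T_f/T₁) = 110.523 × ln(397.97/517) = -28.92 J/K.
ΔS₂ = m₂c₂ ln(T_f/T₂) = 103.604 × ln(397.97/271) = 39.81 J/K.
ΔS_total = -28.92 + 39.81 = 10.9 J/K.

ΔS_total = 10.9 J/K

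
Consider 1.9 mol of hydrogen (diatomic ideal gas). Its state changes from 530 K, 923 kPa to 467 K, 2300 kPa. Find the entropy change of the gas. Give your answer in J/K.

ΔS = nC_p ln(T₂/T₁) − nR ln(P₂/P₁), with C_p = 7R/2 = 29.1 J mol⁻¹ K⁻¹ for a diatomic ideal gas.
ΔS = 1.9 × [29.1 × ln(467/530) − 8.314 × ln(2300/923)] = -21.4 J/K.

ΔS = -21.4 J/K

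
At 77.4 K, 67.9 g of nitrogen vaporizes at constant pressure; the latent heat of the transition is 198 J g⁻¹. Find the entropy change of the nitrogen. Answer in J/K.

ΔS = 174 J/K

Heat absorbed by the substance: Q = mL = 67.9 × 198 = 13444.2 J.
At constant T, ΔS = Q_rev/T = 13444.2 / 77.4 = 174 J/K.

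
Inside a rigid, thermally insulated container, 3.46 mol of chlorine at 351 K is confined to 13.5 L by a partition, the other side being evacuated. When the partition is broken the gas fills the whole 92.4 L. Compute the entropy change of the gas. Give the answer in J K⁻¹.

ΔS_gas = 55.3 J/K

For an ideal gas in free expansion Q = 0 and W = 0, so T is unchanged.
Entropy is a state function; using a reversible isothermal path, ΔS_gas = nR ln(V₂/V₁) = 3.46 × 8.314 × ln(92.4/13.5) = 55.3 J/K.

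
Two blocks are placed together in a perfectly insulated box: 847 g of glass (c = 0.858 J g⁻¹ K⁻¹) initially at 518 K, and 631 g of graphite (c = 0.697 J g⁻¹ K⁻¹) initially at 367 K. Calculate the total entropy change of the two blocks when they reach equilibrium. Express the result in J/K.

ΔS_total = 15.7 J/K

Energy balance: T_f = (m₁c₁T₁ + m₂c₂T₂)/(m₁c₁ + m₂c₂) = 461.07 K.
ΔS₁ = m₁c₁ ln(T_f/T₁) = 726.726 × ln(461.07/518) = -84.6095 J/K.
ΔS₂ = m₂c₂ ln(T_f/T₂) = 439.807 × ln(461.07/367) = 100.359 J/K.
ΔS_total = -84.6095 + 100.359 = 15.7 J/K.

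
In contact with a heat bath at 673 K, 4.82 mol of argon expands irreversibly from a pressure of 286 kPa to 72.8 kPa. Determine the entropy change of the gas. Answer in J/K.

Entropy is a state function, so ΔS_gas depends only on the end states.
For an isothermal ideal gas ΔS_gas = nR ln(P₁/P₂) = 4.82 × 8.314 × ln(286/72.8) = 54.8 J/K.

ΔS_gas = 54.8 J/K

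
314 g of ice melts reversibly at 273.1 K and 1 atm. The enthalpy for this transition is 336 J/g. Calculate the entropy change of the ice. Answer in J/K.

ΔS = 386 J/K

Heat absorbed by the substance: Q = mL = 314 × 336 = 105504 J.
At constant T, ΔS = Q_rev/T = 105504 / 273.1 = 386 J/K.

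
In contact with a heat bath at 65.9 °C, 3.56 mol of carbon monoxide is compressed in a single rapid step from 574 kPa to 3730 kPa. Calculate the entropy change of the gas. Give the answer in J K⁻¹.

ΔS_gas = -55.4 J/K

Entropy is a state function, so ΔS_gas depends only on the end states.
For an isothermal ideal gas ΔS_gas = nR ln(P₁/P₂) = 3.56 × 8.314 × ln(574/3730) = -55.4 J/K.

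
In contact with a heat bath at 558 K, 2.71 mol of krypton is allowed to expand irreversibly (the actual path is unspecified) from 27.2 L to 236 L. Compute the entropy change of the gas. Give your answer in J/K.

Entropy is a state function, so ΔS_gas depends only on the end states.
For an isothermal ideal gas ΔS_gas = nR ln(V₂/V₁) = 2.71 × 8.314 × ln(236/27.2) = 48.7 J/K.

ΔS_gas = 48.7 J/K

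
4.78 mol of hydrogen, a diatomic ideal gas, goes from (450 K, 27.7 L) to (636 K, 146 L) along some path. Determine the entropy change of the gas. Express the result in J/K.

Entropy is a state function: ΔS = nC_V ln(T₂/T₁) + nR ln(V₂/V₁), with C_V = 5R/2 = 20.79 J mol⁻¹ K⁻¹ for a diatomic ideal gas.
ΔS = 4.78 × [20.79 × ln(636/450) + 8.314 × ln(146/27.7)] = 100 J/K.

ΔS = 100 J/K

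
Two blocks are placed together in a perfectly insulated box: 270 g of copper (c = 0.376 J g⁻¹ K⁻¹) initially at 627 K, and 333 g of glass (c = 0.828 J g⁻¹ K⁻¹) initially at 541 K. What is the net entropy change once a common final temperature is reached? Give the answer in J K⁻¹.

ΔS_total = 0.825 J/K

Energy balance: T_f = (m₁c₁T₁ + m₂c₂T₂)/(m₁c₁ + m₂c₂) = 564.14 K.
ΔS₁ = m₁c₁ ln(T_f/T₁) = 101.52 × ln(564.14/627) = -10.7244 J/K.
ΔS₂ = m₂c₂ ln(T_f/T₂) = 275.724 × ln(564.14/541) = 11.5499 J/K.
ΔS_total = -10.7244 + 11.5499 = 0.825 J/K.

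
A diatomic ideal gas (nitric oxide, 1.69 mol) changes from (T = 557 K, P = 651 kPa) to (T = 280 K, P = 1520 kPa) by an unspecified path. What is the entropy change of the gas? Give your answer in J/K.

ΔS = -45.7 J/K

ΔS = nC_p ln(T₂/T₁) − nR ln(P₂/P₁), with C_p = 7R/2 = 29.1 J mol⁻¹ K⁻¹ for a diatomic ideal gas.
ΔS = 1.69 × [29.1 × ln(280/557) − 8.314 × ln(1520/651)] = -45.7 J/K.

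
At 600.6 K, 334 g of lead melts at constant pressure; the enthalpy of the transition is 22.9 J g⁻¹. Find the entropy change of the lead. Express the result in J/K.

ΔS = 12.7 J/K

Heat absorbed by the substance: Q = mL = 334 × 22.9 = 7648.6 J.
At constant T, ΔS = Q_rev/T = 7648.6 / 600.6 = 12.7 J/K.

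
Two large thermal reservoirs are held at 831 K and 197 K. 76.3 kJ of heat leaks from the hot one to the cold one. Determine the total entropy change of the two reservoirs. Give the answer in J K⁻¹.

ΔS_hot = −Q/T_H = −76300/831 = -91.82 J/K and ΔS_cold = +Q/T_C = 76300/197 = 387.3 J/K.
ΔS_total = -91.82 + 387.3 = 295 J/K, positive as the second law requires.

ΔS_total = 295 J/K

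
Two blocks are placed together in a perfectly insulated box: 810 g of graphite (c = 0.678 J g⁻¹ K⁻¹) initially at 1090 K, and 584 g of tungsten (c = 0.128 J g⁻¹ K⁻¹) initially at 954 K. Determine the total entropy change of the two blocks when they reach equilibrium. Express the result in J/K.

ΔS_total = 0.565 J/K

Energy balance: T_f = (m₁c₁T₁ + m₂c₂T₂)/(m₁c₁ + m₂c₂) = 1073.7 K.
ΔS₁ = m₁c₁ ln(T_f/T₁) = 549.18 × ln(1073.7/1090) = -8.271 J/K.
ΔS₂ = m₂c₂ ln(T_f/T₂) = 74.752 × ln(1073.7/954) = 8.836 J/K.
ΔS_total = -8.271 + 8.836 = 0.565 J/K.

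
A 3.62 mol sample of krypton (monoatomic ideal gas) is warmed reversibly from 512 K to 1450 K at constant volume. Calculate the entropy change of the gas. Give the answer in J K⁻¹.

ΔS = 47 J/K

At constant volume, ΔS = nC_V ln(T₂/T₁) with C_V = 3R/2 = 12.47 J mol⁻¹ K⁻¹.
ΔS = 3.62 × 12.47 × ln(1450/512) = 47 J/K.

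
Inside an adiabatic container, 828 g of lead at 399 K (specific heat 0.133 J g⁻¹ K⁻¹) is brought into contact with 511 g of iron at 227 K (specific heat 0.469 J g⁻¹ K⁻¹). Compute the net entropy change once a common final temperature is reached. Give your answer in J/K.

ΔS_total = 12.7 J/K

Energy balance: T_f = (m₁c₁T₁ + m₂c₂T₂)/(m₁c₁ + m₂c₂) = 281.15 K.
ΔS₁ = m₁c₁ ln(T_f/T₁) = 110.124 × ln(281.15/399) = -38.55 J/K.
ΔS₂ = m₂c₂ ln(T_f/T₂) = 239.659 × ln(281.15/227) = 51.27 J/K.
ΔS_total = -38.55 + 51.27 = 12.7 J/K.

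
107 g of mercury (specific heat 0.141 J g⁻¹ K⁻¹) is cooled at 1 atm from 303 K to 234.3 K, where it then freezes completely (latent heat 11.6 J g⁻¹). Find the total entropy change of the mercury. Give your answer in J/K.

Cooling step: ΔS₁ = m c ln(T_tr/T_i) = 107 × 0.141 × ln(234.3/303) = -3.879 J/K.
Phase change: ΔS₂ = −mL/T_tr = −107 × 11.6 / 234.3 = -5.297 J/K.
ΔS_total = (-3.879) + (-5.297) = -9.18 J/K.

ΔS = -9.18 J/K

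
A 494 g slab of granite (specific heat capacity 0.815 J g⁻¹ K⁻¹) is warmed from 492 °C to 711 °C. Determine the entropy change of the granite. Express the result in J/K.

ΔS = 101 J/K

In kelvin: T₁ = 765.15 K, T₂ = 984.15 K. ΔS = ∫dQ_rev/T = m c ln(T₂/T₁) = 494 × 0.815 × ln(984.15/765.15) = 101 J/K.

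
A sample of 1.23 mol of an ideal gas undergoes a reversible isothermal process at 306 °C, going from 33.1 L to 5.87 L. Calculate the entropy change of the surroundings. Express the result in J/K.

For an isothermal ideal gas ΔS_gas = nR ln(V₂/V₁) = 1.23 × 8.314 × ln(5.87/33.1) = -17.7 J/K.
The process is reversible, so ΔS_surr = −ΔS_gas = 17.7 J/K and ΔS_universe = 0.

ΔS_surr = 17.7 J/K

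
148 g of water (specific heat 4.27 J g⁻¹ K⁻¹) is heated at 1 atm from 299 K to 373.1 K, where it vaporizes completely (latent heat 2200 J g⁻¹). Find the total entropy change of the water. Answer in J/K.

Warming step: ΔS₁ = m c ln(T_tr/T_i) = 148 × 4.27 × ln(373.1/299) = 139.9 J/K.
Phase change: ΔS₂ = +mL/T_tr = 148 × 2200 / 373.1 = 872.7 J/K.
ΔS_total = (139.9) + (872.7) = 1010 J/K.

ΔS = 1010 J/K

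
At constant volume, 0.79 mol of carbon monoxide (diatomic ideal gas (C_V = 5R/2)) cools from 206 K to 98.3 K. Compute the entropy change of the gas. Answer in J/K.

ΔS = -12.1 J/K

At constant volume, ΔS = nC_V ln(T₂/T₁) with C_V = 5R/2 = 20.79 J mol⁻¹ K⁻¹.
ΔS = 0.79 × 20.79 × ln(98.3/206) = -12.1 J/K.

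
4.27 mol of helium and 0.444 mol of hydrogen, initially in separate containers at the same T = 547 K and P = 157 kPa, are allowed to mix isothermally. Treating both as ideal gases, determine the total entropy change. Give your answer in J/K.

Mole fractions: x_A = 4.27/4.71 = 0.906, x_B = 0.0942.
ΔS_mix = −R(n_A ln x_A + n_B ln x_B) = −8.314 × (4.27 ln 0.906 + 0.444 ln 0.0942) = 12.2 J/K.

ΔS_mix = 12.2 J/K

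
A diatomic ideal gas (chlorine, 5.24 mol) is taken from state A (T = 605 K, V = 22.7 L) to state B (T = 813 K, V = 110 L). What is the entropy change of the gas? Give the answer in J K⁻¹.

ΔS = 101 J/K

Entropy is a state function: ΔS = nC_V ln(T₂/T₁) + nR ln(V₂/V₁), with C_V = 5R/2 = 20.79 J mol⁻¹ K⁻¹ for a diatomic ideal gas.
ΔS = 5.24 × [20.79 × ln(813/605) + 8.314 × ln(110/22.7)] = 101 J/K.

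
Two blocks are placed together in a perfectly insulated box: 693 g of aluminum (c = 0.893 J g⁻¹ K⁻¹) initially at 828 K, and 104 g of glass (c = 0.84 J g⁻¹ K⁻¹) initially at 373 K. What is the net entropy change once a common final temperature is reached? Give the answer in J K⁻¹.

Energy balance: T_f = (m₁c₁T₁ + m₂c₂T₂)/(m₁c₁ + m₂c₂) = 771.72 K.
ΔS₁ = m₁c₁ ln(T_f/T₁) = 618.849 × ln(771.72/828) = -43.57 J/K.
ΔS₂ = m₂c₂ ln(T_f/T₂) = 87.36 × ln(771.72/373) = 63.51 J/K.
ΔS_total = -43.57 + 63.51 = 19.9 J/K.

ΔS_total = 19.9 J/K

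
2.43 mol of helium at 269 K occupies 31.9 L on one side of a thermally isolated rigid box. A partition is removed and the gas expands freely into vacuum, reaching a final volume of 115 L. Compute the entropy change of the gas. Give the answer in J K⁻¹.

ΔS_gas = 25.9 J/K

For an ideal gas in free expansion Q = 0 and W = 0, so T is unchanged.
Entropy is a state function; using a reversible isothermal path, ΔS_gas = nR ln(V₂/V₁) = 2.43 × 8.314 × ln(115/31.9) = 25.9 J/K.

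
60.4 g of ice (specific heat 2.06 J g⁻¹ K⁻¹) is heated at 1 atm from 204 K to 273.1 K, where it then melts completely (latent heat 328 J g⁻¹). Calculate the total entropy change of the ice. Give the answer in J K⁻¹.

Warming step: ΔS₁ = m c ln(T_tr/T_i) = 60.4 × 2.06 × ln(273.1/204) = 36.3 J/K.
Phase change: ΔS₂ = +mL/T_tr = 60.4 × 328 / 273.1 = 72.54 J/K.
ΔS_total = (36.3) + (72.54) = 109 J/K.

ΔS = 109 J/K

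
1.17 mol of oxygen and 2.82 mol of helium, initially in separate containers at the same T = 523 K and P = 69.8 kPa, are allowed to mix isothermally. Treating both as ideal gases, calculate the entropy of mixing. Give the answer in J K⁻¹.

Mole fractions: x_A = 1.17/3.99 = 0.293, x_B = 0.707.
ΔS_mix = −R(n_A ln x_A + n_B ln x_B) = −8.314 × (1.17 ln 0.293 + 2.82 ln 0.707) = 20.1 J/K.

ΔS_mix = 20.1 J/K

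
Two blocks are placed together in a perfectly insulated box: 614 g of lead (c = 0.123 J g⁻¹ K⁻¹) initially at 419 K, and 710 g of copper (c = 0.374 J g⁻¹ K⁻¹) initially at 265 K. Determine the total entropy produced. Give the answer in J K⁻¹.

ΔS_total = 6.69 J/K

Energy balance: T_f = (m₁c₁T₁ + m₂c₂T₂)/(m₁c₁ + m₂c₂) = 299.1 K.
ΔS₁ = m₁c₁ ln(T_f/T₁) = 75.522 × ln(299.1/419) = -25.458 J/K.
ΔS₂ = m₂c₂ ln(T_f/T₂) = 265.54 × ln(299.1/265) = 32.144 J/K.
ΔS_total = -25.458 + 32.144 = 6.69 J/K.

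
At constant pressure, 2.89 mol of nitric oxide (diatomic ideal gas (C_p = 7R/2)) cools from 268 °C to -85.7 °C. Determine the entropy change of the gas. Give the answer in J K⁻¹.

ΔS = -89.2 J/K

In kelvin: T₁ = 541.15 K, T₂ = 187.45 K. At constant pressure, ΔS = nC_p ln(T₂/T₁) with C_p = 7R/2 = 29.1 J mol⁻¹ K⁻¹.
ΔS = 2.89 × 29.1 × ln(187.45/541.15) = -89.2 J/K.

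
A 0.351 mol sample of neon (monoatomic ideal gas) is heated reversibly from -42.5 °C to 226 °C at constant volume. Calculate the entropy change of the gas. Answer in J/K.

In kelvin: T₁ = 230.65 K, T₂ = 499.15 K. At constant volume, ΔS = nC_V ln(T₂/T₁) with C_V = 3R/2 = 12.47 J mol⁻¹ K⁻¹.
ΔS = 0.351 × 12.47 × ln(499.15/230.65) = 3.38 J/K.

ΔS = 3.38 J/K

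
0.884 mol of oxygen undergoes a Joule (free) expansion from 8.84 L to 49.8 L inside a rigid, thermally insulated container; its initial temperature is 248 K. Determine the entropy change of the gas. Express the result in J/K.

For an ideal gas in free expansion Q = 0 and W = 0, so T is unchanged.
Entropy is a state function; using a reversible isothermal path, ΔS_gas = nR ln(V₂/V₁) = 0.884 × 8.314 × ln(49.8/8.84) = 12.7 J/K.

ΔS_gas = 12.7 J/K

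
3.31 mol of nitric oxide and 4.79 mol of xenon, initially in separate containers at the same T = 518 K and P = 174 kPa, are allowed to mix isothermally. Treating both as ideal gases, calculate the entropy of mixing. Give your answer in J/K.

Mole fractions: x_A = 3.31/8.1 = 0.409, x_B = 0.591.
ΔS_mix = −R(n_A ln x_A + n_B ln x_B) = −8.314 × (3.31 ln 0.409 + 4.79 ln 0.591) = 45.5 J/K.

ΔS_mix = 45.5 J/K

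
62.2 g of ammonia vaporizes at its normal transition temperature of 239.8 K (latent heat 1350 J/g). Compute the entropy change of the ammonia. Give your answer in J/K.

ΔS = 350 J/K

Heat absorbed by the substance: Q = mL = 62.2 × 1350 = 83970 J.
At constant T, ΔS = Q_rev/T = 83970 / 239.8 = 350 J/K.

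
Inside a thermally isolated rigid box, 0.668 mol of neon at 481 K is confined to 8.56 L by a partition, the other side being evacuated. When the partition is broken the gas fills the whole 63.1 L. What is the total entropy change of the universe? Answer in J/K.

ΔS_universe = 11.1 J/K

For an ideal gas in free expansion Q = 0 and W = 0, so T is unchanged.
Entropy is a state function; using a reversible isothermal path, ΔS_gas = nR ln(V₂/V₁) = 0.668 × 8.314 × ln(63.1/8.56) = 11.1 J/K.
The insulated surroundings exchange no heat, so ΔS_surr = 0 and ΔS_universe = ΔS_gas.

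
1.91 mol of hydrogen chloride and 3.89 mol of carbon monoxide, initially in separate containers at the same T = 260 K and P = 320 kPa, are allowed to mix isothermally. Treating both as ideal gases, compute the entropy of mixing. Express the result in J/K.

ΔS_mix = 30.6 J/K

Mole fractions: x_A = 1.91/5.8 = 0.329, x_B = 0.671.
ΔS_mix = −R(n_A ln x_A + n_B ln x_B) = −8.314 × (1.91 ln 0.329 + 3.89 ln 0.671) = 30.6 J/K.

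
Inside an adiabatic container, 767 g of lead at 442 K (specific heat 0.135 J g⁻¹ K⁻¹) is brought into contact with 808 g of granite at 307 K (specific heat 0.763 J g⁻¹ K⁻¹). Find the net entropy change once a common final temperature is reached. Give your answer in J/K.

Energy balance: T_f = (m₁c₁T₁ + m₂c₂T₂)/(m₁c₁ + m₂c₂) = 326.41 K.
ΔS₁ = m₁c₁ ln(T_f/T₁) = 103.545 × ln(326.41/442) = -31.39 J/K.
ΔS₂ = m₂c₂ ln(T_f/T₂) = 616.504 × ln(326.41/307) = 37.8 J/K.
ΔS_total = -31.39 + 37.8 = 6.41 J/K.

ΔS_total = 6.41 J/K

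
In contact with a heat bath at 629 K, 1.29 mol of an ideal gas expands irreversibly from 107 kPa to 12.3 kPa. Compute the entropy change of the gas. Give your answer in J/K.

ΔS_gas = 23.2 J/K

Entropy is a state function, so ΔS_gas depends only on the end states.
For an isothermal ideal gas ΔS_gas = nR ln(P₁/P₂) = 1.29 × 8.314 × ln(107/12.3) = 23.2 J/K.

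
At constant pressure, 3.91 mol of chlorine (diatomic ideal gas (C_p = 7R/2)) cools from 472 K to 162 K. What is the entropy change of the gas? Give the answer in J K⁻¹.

At constant pressure, ΔS = nC_p ln(T₂/T₁) with C_p = 7R/2 = 29.1 J mol⁻¹ K⁻¹.
ΔS = 3.91 × 29.1 × ln(162/472) = -122 J/K.

ΔS = -122 J/K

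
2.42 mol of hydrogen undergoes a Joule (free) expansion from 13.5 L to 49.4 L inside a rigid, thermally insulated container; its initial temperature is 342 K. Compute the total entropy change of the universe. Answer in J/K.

ΔS_universe = 26.1 J/K

No heat is exchanged and no work is done, so the ideal-gas temperature stays constant.
Entropy is a state function; using a reversible isothermal path, ΔS_gas = nR ln(V₂/V₁) = 2.42 × 8.314 × ln(49.4/13.5) = 26.1 J/K.
The insulated surroundings exchange no heat, so ΔS_surr = 0 and ΔS_universe = ΔS_gas.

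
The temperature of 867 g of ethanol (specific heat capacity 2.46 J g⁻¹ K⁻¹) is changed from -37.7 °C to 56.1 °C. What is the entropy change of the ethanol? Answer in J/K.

In kelvin: T₁ = 235.45 K, T₂ = 329.25 K. ΔS = ∫dQ_rev/T = m c ln(T₂/T₁) = 867 × 2.46 × ln(329.25/235.45) = 715 J/K.

ΔS = 715 J/K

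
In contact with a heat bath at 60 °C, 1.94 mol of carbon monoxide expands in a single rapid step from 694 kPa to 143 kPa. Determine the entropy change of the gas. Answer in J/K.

ΔS_gas = 25.5 J/K

Entropy is a state function, so ΔS_gas depends only on the end states.
For an isothermal ideal gas ΔS_gas = nR ln(P₁/P₂) = 1.94 × 8.314 × ln(694/143) = 25.5 J/K.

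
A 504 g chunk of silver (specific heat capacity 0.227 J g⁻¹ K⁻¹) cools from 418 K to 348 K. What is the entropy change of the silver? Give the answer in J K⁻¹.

ΔS = -21 J/K

ΔS = ∫dQ_rev/T = m c ln(T₂/T₁) = 504 × 0.227 × ln(348/418) = -21 J/K.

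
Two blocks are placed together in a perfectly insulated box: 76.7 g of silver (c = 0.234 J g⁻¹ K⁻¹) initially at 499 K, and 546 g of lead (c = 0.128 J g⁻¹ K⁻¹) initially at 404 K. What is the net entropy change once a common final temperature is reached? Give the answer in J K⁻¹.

ΔS_total = 0.332 J/K

Energy balance: T_f = (m₁c₁T₁ + m₂c₂T₂)/(m₁c₁ + m₂c₂) = 423.41 K.
ΔS₁ = m₁c₁ ln(T_f/T₁) = 17.9478 × ln(423.41/499) = -2.948 J/K.
ΔS₂ = m₂c₂ ln(T_f/T₂) = 69.888 × ln(423.41/404) = 3.28 J/K.
ΔS_total = -2.948 + 3.28 = 0.332 J/K.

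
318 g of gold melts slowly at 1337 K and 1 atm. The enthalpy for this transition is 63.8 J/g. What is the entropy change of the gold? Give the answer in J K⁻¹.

ΔS = 15.2 J/K

Heat absorbed by the substance: Q = mL = 318 × 63.8 = 20288.4 J.
At constant T, ΔS = Q_rev/T = 20288.4 / 1337 = 15.2 J/K.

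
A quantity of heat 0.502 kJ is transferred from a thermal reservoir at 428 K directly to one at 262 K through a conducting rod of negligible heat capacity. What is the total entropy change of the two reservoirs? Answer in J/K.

ΔS_total = 0.743 J/K

ΔS_hot = −Q/T_H = −502/428 = -1.173 J/K and ΔS_cold = +Q/T_C = 502/262 = 1.916 J/K.
ΔS_total = -1.173 + 1.916 = 0.743 J/K, positive as the second law requires.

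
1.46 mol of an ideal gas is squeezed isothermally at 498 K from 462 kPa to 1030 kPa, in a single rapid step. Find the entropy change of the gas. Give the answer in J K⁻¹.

ΔS_gas = -9.73 J/K

Entropy is a state function, so ΔS_gas depends only on the end states.
For an isothermal ideal gas ΔS_gas = nR ln(P₁/P₂) = 1.46 × 8.314 × ln(462/1030) = -9.73 J/K.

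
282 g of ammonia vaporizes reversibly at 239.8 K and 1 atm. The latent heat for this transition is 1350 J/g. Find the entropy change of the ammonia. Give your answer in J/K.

Heat absorbed by the substance: Q = mL = 282 × 1350 = 380700 J.
At constant T, ΔS = Q_rev/T = 380700 / 239.8 = 1590 J/K.

ΔS = 1590 J/K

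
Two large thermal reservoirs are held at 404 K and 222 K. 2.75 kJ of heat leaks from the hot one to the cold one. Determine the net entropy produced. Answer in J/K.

ΔS_total = 5.58 J/K

ΔS_hot = −Q/T_H = −2750/404 = -6.807 J/K and ΔS_cold = +Q/T_C = 2750/222 = 12.39 J/K.
ΔS_total = -6.807 + 12.39 = 5.58 J/K, positive as the second law requires.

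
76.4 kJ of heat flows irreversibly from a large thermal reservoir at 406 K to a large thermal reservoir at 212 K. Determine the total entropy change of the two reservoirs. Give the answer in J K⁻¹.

ΔS_total = 172 J/K

ΔS_hot = −Q/T_H = −76400/406 = -188.2 J/K and ΔS_cold = +Q/T_C = 76400/212 = 360.4 J/K.
ΔS_total = -188.2 + 360.4 = 172 J/K, positive as the second law requires.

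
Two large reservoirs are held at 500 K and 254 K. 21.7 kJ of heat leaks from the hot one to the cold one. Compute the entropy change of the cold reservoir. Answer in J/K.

ΔS_cold = 85.4 J/K

The cold reservoir gains heat Q, so ΔS_cold = +Q/T_C = 21700/254 = 85.4 J/K.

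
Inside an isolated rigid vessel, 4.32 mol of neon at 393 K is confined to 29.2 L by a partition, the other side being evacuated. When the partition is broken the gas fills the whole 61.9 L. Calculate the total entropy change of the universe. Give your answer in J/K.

ΔS_universe = 27 J/K

No heat is exchanged and no work is done, so the ideal-gas temperature stays constant.
Entropy is a state function; using a reversible isothermal path, ΔS_gas = nR ln(V₂/V₁) = 4.32 × 8.314 × ln(61.9/29.2) = 27 J/K.
The insulated surroundings exchange no heat, so ΔS_surr = 0 and ΔS_universe = ΔS_gas.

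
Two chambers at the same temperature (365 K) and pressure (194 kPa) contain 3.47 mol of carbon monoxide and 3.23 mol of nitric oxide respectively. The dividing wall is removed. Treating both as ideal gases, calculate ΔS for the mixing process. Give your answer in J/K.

ΔS_mix = 38.6 J/K

Mole fractions: x_A = 3.47/6.7 = 0.518, x_B = 0.482.
ΔS_mix = −R(n_A ln x_A + n_B ln x_B) = −8.314 × (3.47 ln 0.518 + 3.23 ln 0.482) = 38.6 J/K.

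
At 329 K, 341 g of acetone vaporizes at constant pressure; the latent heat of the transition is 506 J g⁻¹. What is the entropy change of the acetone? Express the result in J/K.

ΔS = 524 J/K

Heat absorbed by the substance: Q = mL = 341 × 506 = 172546 J.
At constant T, ΔS = Q_rev/T = 172546 / 329 = 524 J/K.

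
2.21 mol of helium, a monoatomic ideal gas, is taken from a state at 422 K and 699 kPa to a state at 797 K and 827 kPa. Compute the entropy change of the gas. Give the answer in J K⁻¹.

ΔS = 26.1 J/K

ΔS = nC_p ln(T₂/T₁) − nR ln(P₂/P₁), with C_p = 5R/2 = 20.79 J mol⁻¹ K⁻¹ for a monoatomic ideal gas.
ΔS = 2.21 × [20.79 × ln(797/422) − 8.314 × ln(827/699)] = 26.1 J/K.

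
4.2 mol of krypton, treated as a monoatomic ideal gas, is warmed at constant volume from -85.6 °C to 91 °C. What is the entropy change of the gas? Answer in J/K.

In kelvin: T₁ = 187.55 K, T₂ = 364.15 K. At constant volume, ΔS = nC_V ln(T₂/T₁) with C_V = 3R/2 = 12.47 J mol⁻¹ K⁻¹.
ΔS = 4.2 × 12.47 × ln(364.15/187.55) = 34.8 J/K.

ΔS = 34.8 J/K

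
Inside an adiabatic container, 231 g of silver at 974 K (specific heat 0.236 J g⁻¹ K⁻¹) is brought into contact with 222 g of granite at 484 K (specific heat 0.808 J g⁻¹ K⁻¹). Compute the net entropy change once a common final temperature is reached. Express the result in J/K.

ΔS_total = 11.4 J/K

Energy balance: T_f = (m₁c₁T₁ + m₂c₂T₂)/(m₁c₁ + m₂c₂) = 598.21 K.
ΔS₁ = m₁c₁ ln(T_f/T₁) = 54.516 × ln(598.21/974) = -26.57 J/K.
ΔS₂ = m₂c₂ ln(T_f/T₂) = 179.376 × ln(598.21/484) = 38 J/K.
ΔS_total = -26.57 + 38 = 11.4 J/K.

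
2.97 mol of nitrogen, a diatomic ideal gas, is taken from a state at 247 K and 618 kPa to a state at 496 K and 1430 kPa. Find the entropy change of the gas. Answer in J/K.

ΔS = nC_p ln(T₂/T₁) − nR ln(P₂/P₁), with C_p = 7R/2 = 29.1 J mol⁻¹ K⁻¹ for a diatomic ideal gas.
ΔS = 2.97 × [29.1 × ln(496/247) − 8.314 × ln(1430/618)] = 39.5 J/K.

ΔS = 39.5 J/K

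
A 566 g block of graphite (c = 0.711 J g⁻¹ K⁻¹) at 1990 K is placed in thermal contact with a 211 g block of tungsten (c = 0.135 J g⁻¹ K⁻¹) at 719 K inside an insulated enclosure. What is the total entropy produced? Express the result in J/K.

Energy balance: T_f = (m₁c₁T₁ + m₂c₂T₂)/(m₁c₁ + m₂c₂) = 1906 K.
ΔS₁ = m₁c₁ ln(T_f/T₁) = 402.426 × ln(1906/1990) = -17.36 J/K.
ΔS₂ = m₂c₂ ln(T_f/T₂) = 28.485 × ln(1906/719) = 27.77 J/K.
ΔS_total = -17.36 + 27.77 = 10.4 J/K.

ΔS_total = 10.4 J/K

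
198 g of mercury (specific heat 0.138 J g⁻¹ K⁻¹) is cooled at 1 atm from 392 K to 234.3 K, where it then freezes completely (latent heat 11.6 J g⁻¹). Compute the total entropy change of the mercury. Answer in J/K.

ΔS = -23.9 J/K

Cooling step: ΔS₁ = m c ln(T_tr/T_i) = 198 × 0.138 × ln(234.3/392) = -14.06 J/K.
Phase change: ΔS₂ = −mL/T_tr = −198 × 11.6 / 234.3 = -9.803 J/K.
ΔS_total = (-14.06) + (-9.803) = -23.9 J/K.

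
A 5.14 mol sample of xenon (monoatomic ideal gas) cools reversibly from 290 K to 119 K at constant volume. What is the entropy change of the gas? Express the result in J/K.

ΔS = -57.1 J/K

At constant volume, ΔS = nC_V ln(T₂/T₁) with C_V = 3R/2 = 12.47 J mol⁻¹ K⁻¹.
ΔS = 5.14 × 12.47 × ln(119/290) = -57.1 J/K.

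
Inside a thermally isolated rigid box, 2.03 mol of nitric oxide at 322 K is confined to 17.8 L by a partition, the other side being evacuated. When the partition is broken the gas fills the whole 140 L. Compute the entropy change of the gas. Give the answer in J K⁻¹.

For an ideal gas in free expansion Q = 0 and W = 0, so T is unchanged.
Entropy is a state function; using a reversible isothermal path, ΔS_gas = nR ln(V₂/V₁) = 2.03 × 8.314 × ln(140/17.8) = 34.8 J/K.

ΔS_gas = 34.8 J/K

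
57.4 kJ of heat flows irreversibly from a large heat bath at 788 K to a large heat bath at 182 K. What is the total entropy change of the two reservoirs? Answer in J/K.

ΔS_hot = −Q/T_H = −57400/788 = -72.84 J/K and ΔS_cold = +Q/T_C = 57400/182 = 315.4 J/K.
ΔS_total = -72.84 + 315.4 = 243 J/K, positive as the second law requires.

ΔS_total = 243 J/K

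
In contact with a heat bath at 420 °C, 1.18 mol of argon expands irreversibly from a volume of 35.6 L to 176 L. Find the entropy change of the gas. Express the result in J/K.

Entropy is a state function, so ΔS_gas depends only on the end states.
For an isothermal ideal gas ΔS_gas = nR ln(V₂/V₁) = 1.18 × 8.314 × ln(176/35.6) = 15.7 J/K.

ΔS_gas = 15.7 J/K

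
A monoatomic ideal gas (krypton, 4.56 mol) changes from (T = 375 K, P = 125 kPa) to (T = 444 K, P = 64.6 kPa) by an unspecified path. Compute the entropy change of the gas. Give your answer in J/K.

ΔS = nC_p ln(T₂/T₁) − nR ln(P₂/P₁), with C_p = 5R/2 = 20.79 J mol⁻¹ K⁻¹ for a monoatomic ideal gas.
ΔS = 4.56 × [20.79 × ln(444/375) − 8.314 × ln(64.6/125)] = 41 J/K.

ΔS = 41 J/K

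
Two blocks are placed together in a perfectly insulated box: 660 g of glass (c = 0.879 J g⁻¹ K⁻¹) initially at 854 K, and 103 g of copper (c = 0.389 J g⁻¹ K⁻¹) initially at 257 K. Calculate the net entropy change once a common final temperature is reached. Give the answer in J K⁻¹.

Energy balance: T_f = (m₁c₁T₁ + m₂c₂T₂)/(m₁c₁ + m₂c₂) = 815.43 K.
ΔS₁ = m₁c₁ ln(T_f/T₁) = 580.14 × ln(815.43/854) = -26.81 J/K.
ΔS₂ = m₂c₂ ln(T_f/T₂) = 40.067 × ln(815.43/257) = 46.263 J/K.
ΔS_total = -26.81 + 46.263 = 19.5 J/K.

ΔS_total = 19.5 J/K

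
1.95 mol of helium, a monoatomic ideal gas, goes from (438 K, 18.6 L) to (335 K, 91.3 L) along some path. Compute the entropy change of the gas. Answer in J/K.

ΔS = 19.3 J/K

Entropy is a state function: ΔS = nC_V ln(T₂/T₁) + nR ln(V₂/V₁), with C_V = 3R/2 = 12.47 J mol⁻¹ K⁻¹ for a monoatomic ideal gas.
ΔS = 1.95 × [12.47 × ln(335/438) + 8.314 × ln(91.3/18.6)] = 19.3 J/K.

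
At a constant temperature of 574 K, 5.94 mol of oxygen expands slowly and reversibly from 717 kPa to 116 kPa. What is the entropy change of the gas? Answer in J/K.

For an isothermal ideal gas ΔS_gas = nR ln(P₁/P₂) = 5.94 × 8.314 × ln(717/116) = 90 J/K.

ΔS_gas = 90 J/K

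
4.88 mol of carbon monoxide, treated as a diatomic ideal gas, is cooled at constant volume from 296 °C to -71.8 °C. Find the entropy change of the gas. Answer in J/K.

ΔS = -105 J/K

In kelvin: T₁ = 569.15 K, T₂ = 201.35 K. At constant volume, ΔS = nC_V ln(T₂/T₁) with C_V = 5R/2 = 20.79 J mol⁻¹ K⁻¹.
ΔS = 4.88 × 20.79 × ln(201.35/569.15) = -105 J/K.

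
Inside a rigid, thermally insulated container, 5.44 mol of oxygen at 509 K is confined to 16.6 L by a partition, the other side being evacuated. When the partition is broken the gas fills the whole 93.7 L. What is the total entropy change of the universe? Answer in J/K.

No heat is exchanged and no work is done, so the ideal-gas temperature stays constant.
Entropy is a state function; using a reversible isothermal path, ΔS_gas = nR ln(V₂/V₁) = 5.44 × 8.314 × ln(93.7/16.6) = 78.3 J/K.
The insulated surroundings exchange no heat, so ΔS_surr = 0 and ΔS_universe = ΔS_gas.

ΔS_universe = 78.3 J/K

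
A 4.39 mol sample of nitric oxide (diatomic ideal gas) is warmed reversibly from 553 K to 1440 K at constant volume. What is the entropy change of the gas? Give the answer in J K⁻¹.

ΔS = 87.3 J/K

At constant volume, ΔS = nC_V ln(T₂/T₁) with C_V = 5R/2 = 20.79 J mol⁻¹ K⁻¹.
ΔS = 4.39 × 20.79 × ln(1440/553) = 87.3 J/K.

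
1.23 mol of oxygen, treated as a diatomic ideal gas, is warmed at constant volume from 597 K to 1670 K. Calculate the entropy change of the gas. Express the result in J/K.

ΔS = 26.3 J/K

At constant volume, ΔS = nC_V ln(T₂/T₁) with C_V = 5R/2 = 20.79 J mol⁻¹ K⁻¹.
ΔS = 1.23 × 20.79 × ln(1670/597) = 26.3 J/K.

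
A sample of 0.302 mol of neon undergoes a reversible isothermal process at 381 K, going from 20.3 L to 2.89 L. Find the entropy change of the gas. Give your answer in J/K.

ΔS_gas = -4.89 J/K

For an isothermal ideal gas ΔS_gas = nR ln(V₂/V₁) = 0.302 × 8.314 × ln(2.89/20.3) = -4.89 J/K.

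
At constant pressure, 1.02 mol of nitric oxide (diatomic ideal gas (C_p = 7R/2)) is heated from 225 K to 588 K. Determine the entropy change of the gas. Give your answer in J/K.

At constant pressure, ΔS = nC_p ln(T₂/T₁) with C_p = 7R/2 = 29.1 J mol⁻¹ K⁻¹.
ΔS = 1.02 × 29.1 × ln(588/225) = 28.5 J/K.

ΔS = 28.5 J/K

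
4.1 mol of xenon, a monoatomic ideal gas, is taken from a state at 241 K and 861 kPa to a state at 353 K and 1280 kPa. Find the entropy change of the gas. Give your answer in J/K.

ΔS = 19 J/K

ΔS = nC_p ln(T₂/T₁) − nR ln(P₂/P₁), with C_p = 5R/2 = 20.79 J mol⁻¹ K⁻¹ for a monoatomic ideal gas.
ΔS = 4.1 × [20.79 × ln(353/241) − 8.314 × ln(1280/861)] = 19 J/K.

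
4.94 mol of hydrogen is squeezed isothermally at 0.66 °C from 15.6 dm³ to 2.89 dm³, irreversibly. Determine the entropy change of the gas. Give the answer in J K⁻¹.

Entropy is a state function, so ΔS_gas depends only on the end states.
For an isothermal ideal gas ΔS_gas = nR ln(V₂/V₁) = 4.94 × 8.314 × ln(2.89/15.6) = -69.2 J/K.

ΔS_gas = -69.2 J/K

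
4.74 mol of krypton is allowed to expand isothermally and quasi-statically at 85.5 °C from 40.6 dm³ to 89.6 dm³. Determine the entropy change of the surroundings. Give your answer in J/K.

ΔS_surr = -31.2 J/K

For an isothermal ideal gas ΔS_gas = nR ln(V₂/V₁) = 4.74 × 8.314 × ln(89.6/40.6) = 31.2 J/K.
The process is reversible, so ΔS_surr = −ΔS_gas = -31.2 J/K and ΔS_universe = 0.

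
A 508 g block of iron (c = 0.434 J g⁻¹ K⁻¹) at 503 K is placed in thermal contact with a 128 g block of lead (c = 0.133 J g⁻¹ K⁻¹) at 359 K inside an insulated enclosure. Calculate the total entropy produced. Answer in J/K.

Energy balance: T_f = (m₁c₁T₁ + m₂c₂T₂)/(m₁c₁ + m₂c₂) = 492.68 K.
ΔS₁ = m₁c₁ ln(T_f/T₁) = 220.472 × ln(492.68/503) = -4.5714 J/K.
ΔS₂ = m₂c₂ ln(T_f/T₂) = 17.024 × ln(492.68/359) = 5.3887 J/K.
ΔS_total = -4.5714 + 5.3887 = 0.817 J/K.

ΔS_total = 0.817 J/K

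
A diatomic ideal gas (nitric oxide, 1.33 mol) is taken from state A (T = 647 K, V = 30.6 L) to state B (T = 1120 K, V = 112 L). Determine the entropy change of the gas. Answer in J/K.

Entropy is a state function: ΔS = nC_V ln(T₂/T₁) + nR ln(V₂/V₁), with C_V = 5R/2 = 20.79 J mol⁻¹ K⁻¹ for a diatomic ideal gas.
ΔS = 1.33 × [20.79 × ln(1120/647) + 8.314 × ln(112/30.6)] = 29.5 J/K.

ΔS = 29.5 J/K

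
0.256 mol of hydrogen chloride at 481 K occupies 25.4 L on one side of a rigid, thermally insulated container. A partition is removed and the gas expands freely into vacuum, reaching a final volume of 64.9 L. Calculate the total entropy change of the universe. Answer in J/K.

ΔS_universe = 2 J/K

No heat is exchanged and no work is done, so the ideal-gas temperature stays constant.
Entropy is a state function; using a reversible isothermal path, ΔS_gas = nR ln(V₂/V₁) = 0.256 × 8.314 × ln(64.9/25.4) = 2 J/K.
The insulated surroundings exchange no heat, so ΔS_surr = 0 and ΔS_universe = ΔS_gas.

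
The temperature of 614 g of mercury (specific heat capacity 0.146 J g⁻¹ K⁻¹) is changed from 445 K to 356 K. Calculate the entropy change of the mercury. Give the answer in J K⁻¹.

ΔS = -20 J/K

ΔS = ∫dQ_rev/T = m c ln(T₂/T₁) = 614 × 0.146 × ln(356/445) = -20 J/K.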